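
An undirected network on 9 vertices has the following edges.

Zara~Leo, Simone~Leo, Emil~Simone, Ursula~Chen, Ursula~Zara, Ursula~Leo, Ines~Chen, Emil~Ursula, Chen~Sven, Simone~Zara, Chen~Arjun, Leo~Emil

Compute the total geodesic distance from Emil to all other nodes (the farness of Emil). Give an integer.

16

Distances from Emil: Arjun:3, Chen:2, Ines:3, Leo:1, Simone:1, Sven:3, Ursula:1, Zara:2.
Sum = 3 + 2 + 3 + 1 + 1 + 3 + 1 + 2 = 16.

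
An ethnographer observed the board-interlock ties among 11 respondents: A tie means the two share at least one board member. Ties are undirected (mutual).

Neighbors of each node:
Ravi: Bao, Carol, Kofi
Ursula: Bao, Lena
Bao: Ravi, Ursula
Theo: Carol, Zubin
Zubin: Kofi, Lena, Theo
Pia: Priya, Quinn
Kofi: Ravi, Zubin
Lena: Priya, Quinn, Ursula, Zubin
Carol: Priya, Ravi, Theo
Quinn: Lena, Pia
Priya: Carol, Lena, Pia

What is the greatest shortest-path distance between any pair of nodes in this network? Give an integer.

4

Eccentricity of each node (its greatest distance to any other): Bao:4, Carol:3, Kofi:4, Lena:3, Pia:4, Priya:3, Quinn:4, Ravi:4, Theo:3, Ursula:3, Zubin:3.
The maximum eccentricity is 4, realized for instance by the pair Ravi–Quinn via Ravi – Bao – Ursula – Lena – Quinn. So the diameter is 4.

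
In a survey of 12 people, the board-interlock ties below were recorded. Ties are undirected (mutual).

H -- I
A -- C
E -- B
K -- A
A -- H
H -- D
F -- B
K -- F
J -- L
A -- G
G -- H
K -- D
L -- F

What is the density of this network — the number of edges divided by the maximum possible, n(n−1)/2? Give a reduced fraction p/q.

13/66

There are 13 edges and 12 nodes, so the maximum possible is C(12,2) = 66.
Density = 13/66.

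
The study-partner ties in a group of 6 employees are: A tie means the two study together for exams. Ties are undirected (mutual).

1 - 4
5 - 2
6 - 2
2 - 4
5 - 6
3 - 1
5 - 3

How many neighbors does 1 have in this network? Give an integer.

2

1 is directly tied to 3 and 4. That is 2 neighbors, so the degree of 1 is 2.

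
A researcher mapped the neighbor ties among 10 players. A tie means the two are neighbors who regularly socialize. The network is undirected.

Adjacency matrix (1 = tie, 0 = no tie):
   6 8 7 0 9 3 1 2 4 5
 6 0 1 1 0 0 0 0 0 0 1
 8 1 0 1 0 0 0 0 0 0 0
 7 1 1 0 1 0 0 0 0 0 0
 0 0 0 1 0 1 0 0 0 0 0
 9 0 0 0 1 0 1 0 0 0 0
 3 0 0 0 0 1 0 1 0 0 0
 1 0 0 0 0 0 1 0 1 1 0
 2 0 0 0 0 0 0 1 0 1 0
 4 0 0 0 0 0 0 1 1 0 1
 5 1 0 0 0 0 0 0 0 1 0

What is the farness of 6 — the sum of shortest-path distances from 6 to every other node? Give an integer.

20

Distances from 6: 0:2, 1:3, 2:3, 3:4, 4:2, 5:1, 7:1, 8:1, 9:3.
Sum = 2 + 3 + 3 + 4 + 2 + 1 + 1 + 1 + 3 = 20.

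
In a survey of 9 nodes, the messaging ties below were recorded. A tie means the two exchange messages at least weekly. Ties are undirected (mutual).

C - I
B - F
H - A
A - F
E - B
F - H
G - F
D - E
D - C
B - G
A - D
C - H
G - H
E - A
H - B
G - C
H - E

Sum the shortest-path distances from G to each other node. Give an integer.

12

Distances from G: A:2, B:1, C:1, D:2, E:2, F:1, H:1, I:2.
Sum = 2 + 1 + 1 + 2 + 2 + 1 + 1 + 2 = 12.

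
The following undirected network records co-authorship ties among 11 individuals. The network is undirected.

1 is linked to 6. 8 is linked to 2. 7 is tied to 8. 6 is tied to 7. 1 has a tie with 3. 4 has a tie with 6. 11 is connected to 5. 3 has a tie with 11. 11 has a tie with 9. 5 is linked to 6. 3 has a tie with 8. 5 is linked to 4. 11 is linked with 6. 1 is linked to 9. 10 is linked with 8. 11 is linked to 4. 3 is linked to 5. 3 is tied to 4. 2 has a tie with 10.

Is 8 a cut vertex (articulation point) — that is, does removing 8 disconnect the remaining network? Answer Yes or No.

Yes

Removing 8 leaves {1, 3, 4, 5, 6, 7, 9, and 11} with no path to {2 and 10}, so the network splits into 2 components. 8 is a cut vertex.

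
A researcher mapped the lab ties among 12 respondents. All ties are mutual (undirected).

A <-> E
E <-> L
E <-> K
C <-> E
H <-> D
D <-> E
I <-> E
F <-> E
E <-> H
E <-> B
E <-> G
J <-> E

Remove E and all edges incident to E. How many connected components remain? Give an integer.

10

Without E, the remaining ties split the others into: {G}; {D, H}; {B}; {J}; {K}; {A}; {C}; {L}; {F}; {I}.
That's 10 separate components.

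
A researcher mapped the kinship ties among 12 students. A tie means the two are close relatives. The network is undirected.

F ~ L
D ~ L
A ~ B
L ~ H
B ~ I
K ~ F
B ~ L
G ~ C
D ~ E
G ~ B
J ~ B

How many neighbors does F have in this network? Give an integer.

2

F is directly tied to K and L. That is 2 neighbors, so the degree of F is 2.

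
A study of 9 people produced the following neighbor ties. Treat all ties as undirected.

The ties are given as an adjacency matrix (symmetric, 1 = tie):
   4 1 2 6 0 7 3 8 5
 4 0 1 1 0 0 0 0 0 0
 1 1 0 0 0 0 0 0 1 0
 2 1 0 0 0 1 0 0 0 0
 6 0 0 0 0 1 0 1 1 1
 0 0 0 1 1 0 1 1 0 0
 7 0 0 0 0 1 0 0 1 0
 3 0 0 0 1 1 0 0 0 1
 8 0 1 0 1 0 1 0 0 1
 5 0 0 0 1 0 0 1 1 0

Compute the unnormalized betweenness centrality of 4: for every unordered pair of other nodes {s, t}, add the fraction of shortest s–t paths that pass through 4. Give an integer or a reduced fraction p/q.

Pairs whose geodesics pass through 4 — 1–2: 1; 1–0: 1/3; 2–8: 1/3.
All other pairs contribute 0.
Summing the contributions gives betweenness(4) = 5/3.

5/3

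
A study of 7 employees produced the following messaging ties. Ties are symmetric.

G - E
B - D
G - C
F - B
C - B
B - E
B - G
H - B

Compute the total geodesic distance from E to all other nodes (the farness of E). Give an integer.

Distances from E: B:1, C:2, D:2, F:2, G:1, H:2.
Sum = 1 + 2 + 2 + 2 + 1 + 2 = 10.

10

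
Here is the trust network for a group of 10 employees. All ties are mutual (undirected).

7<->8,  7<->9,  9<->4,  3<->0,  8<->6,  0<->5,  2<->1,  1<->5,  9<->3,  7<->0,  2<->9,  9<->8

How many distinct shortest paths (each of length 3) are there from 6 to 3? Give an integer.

1

The shortest distance is 3, and the only length-3 path is 6–8–9–3. So there is exactly 1 shortest path.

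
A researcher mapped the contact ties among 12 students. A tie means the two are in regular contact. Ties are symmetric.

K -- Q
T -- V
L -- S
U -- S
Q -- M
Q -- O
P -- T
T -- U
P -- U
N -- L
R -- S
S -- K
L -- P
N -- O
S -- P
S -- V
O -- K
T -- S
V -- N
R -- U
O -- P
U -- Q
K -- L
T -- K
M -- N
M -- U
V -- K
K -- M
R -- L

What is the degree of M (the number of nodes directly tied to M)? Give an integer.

M is directly tied to K, N, Q, and U. That is 4 neighbors, so the degree of M is 4.

4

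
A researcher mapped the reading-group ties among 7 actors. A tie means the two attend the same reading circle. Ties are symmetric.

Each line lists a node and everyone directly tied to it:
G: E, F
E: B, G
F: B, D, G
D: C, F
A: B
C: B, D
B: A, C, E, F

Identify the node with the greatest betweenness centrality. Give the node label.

Unnormalized betweenness of each node: A:0, B:25/3, C:4/3, D:5/6, E:4/3, F:13/3, G:5/6.
B has the largest value, 25/3, making it the main broker — the node through which the most shortest paths run.

B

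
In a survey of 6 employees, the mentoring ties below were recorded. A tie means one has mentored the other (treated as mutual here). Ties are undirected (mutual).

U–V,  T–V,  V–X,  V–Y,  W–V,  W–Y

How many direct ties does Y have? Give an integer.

Y is directly tied to V and W. That is 2 neighbors, so the degree of Y is 2.

2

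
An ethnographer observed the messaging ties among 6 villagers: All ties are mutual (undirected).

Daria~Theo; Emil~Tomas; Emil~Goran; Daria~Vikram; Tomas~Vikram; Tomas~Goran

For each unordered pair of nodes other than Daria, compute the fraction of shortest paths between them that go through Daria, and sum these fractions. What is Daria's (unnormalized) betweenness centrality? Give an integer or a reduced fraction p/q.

4

Pairs whose geodesics pass through Daria — Goran–Theo: 1; Vikram–Theo: 1; Emil–Theo: 1; Theo–Tomas: 1.
All other pairs contribute 0.
Summing the contributions gives betweenness(Daria) = 4.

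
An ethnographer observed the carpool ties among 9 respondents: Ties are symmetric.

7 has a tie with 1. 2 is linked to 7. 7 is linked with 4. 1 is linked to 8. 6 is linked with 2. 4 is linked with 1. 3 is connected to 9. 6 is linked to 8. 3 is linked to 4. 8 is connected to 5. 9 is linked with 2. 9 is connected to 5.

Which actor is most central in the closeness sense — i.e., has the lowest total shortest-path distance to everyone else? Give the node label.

2

Farness (sum of distances to all others) for each node — 1:14, 2:13, 3:16, 4:15, 5:16, 6:16, 7:14, 8:14, 9:14.
The smallest farness is 13, for 2, so 2 has the highest closeness.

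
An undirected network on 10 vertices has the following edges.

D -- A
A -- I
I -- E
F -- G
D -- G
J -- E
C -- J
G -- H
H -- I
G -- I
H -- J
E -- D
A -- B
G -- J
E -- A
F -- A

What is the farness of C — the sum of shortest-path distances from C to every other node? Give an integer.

Distances from C: A:3, B:4, D:3, E:2, F:3, G:2, H:2, I:3, J:1.
Sum = 3 + 4 + 3 + 2 + 3 + 2 + 2 + 3 + 1 = 23.

23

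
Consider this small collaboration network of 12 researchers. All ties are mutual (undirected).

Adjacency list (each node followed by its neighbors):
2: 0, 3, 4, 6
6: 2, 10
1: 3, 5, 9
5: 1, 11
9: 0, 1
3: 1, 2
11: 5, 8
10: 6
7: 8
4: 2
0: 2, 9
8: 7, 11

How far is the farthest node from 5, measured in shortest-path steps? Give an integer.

5

Distances from 5: 0:3, 1:1, 2:3, 3:2, 4:4, 6:4, 7:3, 8:2, 9:2, 10:5, 11:1.
The largest is 5 (to 10), so the eccentricity of 5 is 5.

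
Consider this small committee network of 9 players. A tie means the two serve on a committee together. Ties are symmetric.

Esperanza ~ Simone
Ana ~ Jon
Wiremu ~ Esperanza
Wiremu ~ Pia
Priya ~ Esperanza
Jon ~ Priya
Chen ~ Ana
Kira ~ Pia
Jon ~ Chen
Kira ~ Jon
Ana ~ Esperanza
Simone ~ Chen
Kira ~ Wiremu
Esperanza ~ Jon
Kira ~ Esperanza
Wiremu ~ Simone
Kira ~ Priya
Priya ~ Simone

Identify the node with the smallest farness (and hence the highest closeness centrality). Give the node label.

Farness (sum of distances to all others) for each node — Ana:14, Chen:14, Esperanza:10, Jon:11, Kira:11, Pia:16, Priya:12, Simone:12, Wiremu:12.
The smallest farness is 10, for Esperanza, so Esperanza has the highest closeness.

Esperanza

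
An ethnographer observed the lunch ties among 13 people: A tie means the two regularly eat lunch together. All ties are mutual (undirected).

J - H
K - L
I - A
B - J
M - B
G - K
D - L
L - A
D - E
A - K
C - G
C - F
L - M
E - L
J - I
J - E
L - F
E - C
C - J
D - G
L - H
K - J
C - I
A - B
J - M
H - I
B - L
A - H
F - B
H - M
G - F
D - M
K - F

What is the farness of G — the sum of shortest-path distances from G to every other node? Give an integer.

21

Distances from G: A:2, B:2, C:1, D:1, E:2, F:1, H:3, I:2, J:2, K:1, L:2, M:2.
Sum = 2 + 2 + 1 + 1 + 2 + 1 + 3 + 2 + 2 + 1 + 2 + 2 = 21.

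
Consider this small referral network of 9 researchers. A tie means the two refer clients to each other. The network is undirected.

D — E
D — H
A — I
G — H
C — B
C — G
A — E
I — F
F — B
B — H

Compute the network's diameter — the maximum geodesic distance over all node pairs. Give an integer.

4

Eccentricity of each node (its greatest distance to any other): A:4, B:3, C:4, D:3, E:4, F:3, G:4, H:3, I:4.
The maximum eccentricity is 4, realized for instance by the pair C–A via C – B – F – I – A. So the diameter is 4.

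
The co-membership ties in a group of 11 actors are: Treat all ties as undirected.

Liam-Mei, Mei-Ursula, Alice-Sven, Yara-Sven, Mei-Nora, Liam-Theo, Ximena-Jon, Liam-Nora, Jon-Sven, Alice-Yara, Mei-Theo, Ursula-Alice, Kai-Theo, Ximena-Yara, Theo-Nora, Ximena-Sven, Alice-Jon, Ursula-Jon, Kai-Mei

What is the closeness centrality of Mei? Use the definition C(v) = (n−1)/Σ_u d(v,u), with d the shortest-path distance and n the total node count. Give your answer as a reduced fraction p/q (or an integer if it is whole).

5/9

Distances from Mei: Alice:2, Jon:2, Kai:1, Liam:1, Nora:1, Sven:3, Theo:1, Ursula:1, Ximena:3, Yara:3. Sum = 18.
n = 11, so closeness = 10/18 = 5/9.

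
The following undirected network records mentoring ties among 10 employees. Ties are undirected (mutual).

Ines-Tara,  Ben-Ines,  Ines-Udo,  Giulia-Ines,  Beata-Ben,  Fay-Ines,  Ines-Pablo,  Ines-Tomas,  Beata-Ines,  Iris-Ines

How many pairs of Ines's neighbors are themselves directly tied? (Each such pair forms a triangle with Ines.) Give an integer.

1

Ines's neighbors: Beata, Ben, Fay, Giulia, Iris, Pablo, Tara, Tomas, and Udo.
Neighbor pairs that are themselves tied: Ines–Beata–Ben. Each forms one triangle with Ines, for 1 in total.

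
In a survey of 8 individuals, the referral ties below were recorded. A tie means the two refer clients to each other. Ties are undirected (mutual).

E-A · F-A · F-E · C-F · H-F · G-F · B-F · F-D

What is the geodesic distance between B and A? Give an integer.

One shortest route is B – F – A, which uses 2 edges, and B and A are not directly tied, so nothing shorter exists. So d(B,A) = 2.

2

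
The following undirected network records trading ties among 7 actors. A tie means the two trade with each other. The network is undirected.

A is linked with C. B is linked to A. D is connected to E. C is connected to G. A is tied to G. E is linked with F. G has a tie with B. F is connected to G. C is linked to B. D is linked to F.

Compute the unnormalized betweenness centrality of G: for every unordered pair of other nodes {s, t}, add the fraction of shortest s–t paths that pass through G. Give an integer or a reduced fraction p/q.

9

Pairs whose geodesics pass through G — E–C: 1; E–B: 1; E–A: 1; F–C: 1; F–B: 1; F–A: 1; D–C: 1; D–B: 1; D–A: 1.
All other pairs contribute 0.
Summing the contributions gives betweenness(G) = 9.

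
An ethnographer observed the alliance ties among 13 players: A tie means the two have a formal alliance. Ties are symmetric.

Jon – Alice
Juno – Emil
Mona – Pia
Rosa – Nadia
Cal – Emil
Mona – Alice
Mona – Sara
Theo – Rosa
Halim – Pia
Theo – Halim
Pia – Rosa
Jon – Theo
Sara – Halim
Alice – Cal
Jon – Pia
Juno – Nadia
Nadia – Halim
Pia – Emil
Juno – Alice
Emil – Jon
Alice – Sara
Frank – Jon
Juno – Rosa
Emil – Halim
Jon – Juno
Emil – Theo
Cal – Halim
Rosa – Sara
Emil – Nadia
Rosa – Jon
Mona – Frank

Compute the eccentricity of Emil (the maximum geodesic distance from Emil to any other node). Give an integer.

2

Distances from Emil: Alice:2, Cal:1, Frank:2, Halim:1, Jon:1, Juno:1, Mona:2, Nadia:1, Pia:1, Rosa:2, Sara:2, Theo:1.
The largest is 2 (to Mona, Rosa, Sara, Frank, and Alice), so the eccentricity of Emil is 2.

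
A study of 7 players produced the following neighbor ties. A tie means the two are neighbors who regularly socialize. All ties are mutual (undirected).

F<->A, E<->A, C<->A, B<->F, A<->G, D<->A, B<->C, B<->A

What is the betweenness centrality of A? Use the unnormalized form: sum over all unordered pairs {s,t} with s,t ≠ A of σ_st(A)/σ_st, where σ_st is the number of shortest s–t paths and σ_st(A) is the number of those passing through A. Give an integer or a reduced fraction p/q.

25/2

Pairs whose geodesics pass through A — D–E: 1; D–B: 1; D–F: 1; D–C: 1; D–G: 1; E–B: 1; E–F: 1; E–C: 1; E–G: 1; B–G: 1; F–C: 1/2; F–G: 1; C–G: 1.
All other pairs contribute 0.
Summing the contributions gives betweenness(A) = 25/2.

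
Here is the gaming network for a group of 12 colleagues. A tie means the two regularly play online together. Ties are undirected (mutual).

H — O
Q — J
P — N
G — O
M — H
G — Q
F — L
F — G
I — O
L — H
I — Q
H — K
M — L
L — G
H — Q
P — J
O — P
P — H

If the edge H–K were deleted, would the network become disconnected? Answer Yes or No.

Without the H–K edge there is no alternate route between H and K, so the network disconnects. It is a bridge.

Yes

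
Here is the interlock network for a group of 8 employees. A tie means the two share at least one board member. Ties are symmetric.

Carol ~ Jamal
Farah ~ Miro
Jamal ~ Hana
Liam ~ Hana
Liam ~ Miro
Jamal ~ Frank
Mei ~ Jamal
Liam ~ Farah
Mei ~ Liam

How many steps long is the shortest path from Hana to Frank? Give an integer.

2

One shortest route is Hana – Jamal – Frank, which uses 2 edges, and Hana and Frank are not directly tied, so nothing shorter exists. So d(Hana,Frank) = 2.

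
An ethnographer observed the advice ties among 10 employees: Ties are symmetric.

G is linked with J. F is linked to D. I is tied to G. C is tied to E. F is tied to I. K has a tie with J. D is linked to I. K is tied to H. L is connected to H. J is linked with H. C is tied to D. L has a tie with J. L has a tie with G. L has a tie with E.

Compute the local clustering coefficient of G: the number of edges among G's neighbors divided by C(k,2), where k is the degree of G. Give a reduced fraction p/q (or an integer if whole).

G's neighbors: I, J, and L (k = 3).
Possible neighbor pairs: C(3,2) = 3. Edges among them: J–L → e = 1.
Clustering(G) = 1/3.

1/3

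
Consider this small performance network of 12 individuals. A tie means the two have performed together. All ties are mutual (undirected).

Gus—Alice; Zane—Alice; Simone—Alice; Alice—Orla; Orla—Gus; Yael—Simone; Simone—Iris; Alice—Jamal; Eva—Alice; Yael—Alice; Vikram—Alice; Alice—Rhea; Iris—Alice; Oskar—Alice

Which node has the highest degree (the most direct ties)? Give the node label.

Degrees — Alice:11, Eva:1, Gus:2, Iris:2, Jamal:1, Orla:2, Oskar:1, Rhea:1, Simone:3, Vikram:1, Yael:2, Zane:1.
The maximum is 11, attained only by Alice.

Alice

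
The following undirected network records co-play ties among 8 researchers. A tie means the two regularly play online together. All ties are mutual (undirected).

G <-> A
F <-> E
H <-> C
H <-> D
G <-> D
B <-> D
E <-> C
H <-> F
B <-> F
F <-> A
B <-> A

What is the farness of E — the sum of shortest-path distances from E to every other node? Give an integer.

14

Distances from E: A:2, B:2, C:1, D:3, F:1, G:3, H:2.
Sum = 2 + 2 + 1 + 3 + 1 + 3 + 2 = 14.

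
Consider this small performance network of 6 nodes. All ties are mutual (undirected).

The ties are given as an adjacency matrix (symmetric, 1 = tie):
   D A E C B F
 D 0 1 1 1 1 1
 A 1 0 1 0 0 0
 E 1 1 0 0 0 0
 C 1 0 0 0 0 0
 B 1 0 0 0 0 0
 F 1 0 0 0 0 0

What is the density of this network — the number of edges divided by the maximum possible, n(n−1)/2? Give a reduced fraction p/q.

There are 6 edges and 6 nodes, so the maximum possible is C(6,2) = 15.
Density = 6/15 = 2/5.

2/5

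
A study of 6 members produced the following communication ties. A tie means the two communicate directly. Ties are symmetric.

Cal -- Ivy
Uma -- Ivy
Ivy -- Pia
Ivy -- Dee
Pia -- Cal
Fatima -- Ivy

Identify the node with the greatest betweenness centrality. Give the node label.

Unnormalized betweenness of each node: Cal:0, Dee:0, Fatima:0, Ivy:9, Pia:0, Uma:0.
Ivy has the largest value, 9, making it the main broker — the node through which the most shortest paths run.

Ivy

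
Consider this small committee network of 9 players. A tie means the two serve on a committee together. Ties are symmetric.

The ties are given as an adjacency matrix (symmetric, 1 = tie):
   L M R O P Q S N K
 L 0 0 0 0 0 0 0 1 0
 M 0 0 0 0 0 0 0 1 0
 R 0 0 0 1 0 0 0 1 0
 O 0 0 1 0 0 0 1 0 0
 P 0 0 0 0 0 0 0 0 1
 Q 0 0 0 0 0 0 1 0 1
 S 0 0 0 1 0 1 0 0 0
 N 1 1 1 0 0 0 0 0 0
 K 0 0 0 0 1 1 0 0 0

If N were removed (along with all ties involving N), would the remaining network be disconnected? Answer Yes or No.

Yes

Removing N leaves {L} with no path to {M}, so the network splits into 3 components. N is a cut vertex.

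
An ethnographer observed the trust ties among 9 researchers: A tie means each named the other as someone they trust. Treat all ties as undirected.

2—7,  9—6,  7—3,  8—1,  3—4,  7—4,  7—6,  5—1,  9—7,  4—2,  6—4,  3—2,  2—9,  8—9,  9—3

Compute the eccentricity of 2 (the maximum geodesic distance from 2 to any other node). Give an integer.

Distances from 2: 1:3, 3:1, 4:1, 5:4, 6:2, 7:1, 8:2, 9:1.
The largest is 4 (to 5), so the eccentricity of 2 is 4.

4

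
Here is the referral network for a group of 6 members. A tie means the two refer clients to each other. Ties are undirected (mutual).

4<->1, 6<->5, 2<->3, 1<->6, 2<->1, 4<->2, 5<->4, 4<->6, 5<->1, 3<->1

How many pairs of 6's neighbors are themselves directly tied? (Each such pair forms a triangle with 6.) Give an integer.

3

6's neighbors: 1, 4, and 5.
Neighbor pairs that are themselves tied: 6–1–4; 6–1–5; 6–4–5. Each forms one triangle with 6, for 3 in total.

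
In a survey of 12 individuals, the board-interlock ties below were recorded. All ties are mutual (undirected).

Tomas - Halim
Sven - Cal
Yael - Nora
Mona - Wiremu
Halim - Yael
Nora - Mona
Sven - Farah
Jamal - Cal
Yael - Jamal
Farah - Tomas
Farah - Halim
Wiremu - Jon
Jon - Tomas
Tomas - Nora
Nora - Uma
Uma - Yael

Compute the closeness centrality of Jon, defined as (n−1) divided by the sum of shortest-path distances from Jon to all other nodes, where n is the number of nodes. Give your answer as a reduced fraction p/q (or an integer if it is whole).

11/27

Distances from Jon: Cal:4, Farah:2, Halim:2, Jamal:4, Mona:2, Nora:2, Sven:3, Tomas:1, Uma:3, Wiremu:1, Yael:3. Sum = 27.
n = 12, so closeness = 11/27.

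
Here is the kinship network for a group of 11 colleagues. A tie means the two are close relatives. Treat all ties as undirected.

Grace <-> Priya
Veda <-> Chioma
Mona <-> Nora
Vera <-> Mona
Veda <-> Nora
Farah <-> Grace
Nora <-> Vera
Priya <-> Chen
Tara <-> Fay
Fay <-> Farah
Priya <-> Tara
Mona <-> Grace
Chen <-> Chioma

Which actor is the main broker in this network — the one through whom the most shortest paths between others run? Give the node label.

Grace

Unnormalized betweenness of each node: Chen:15/2, Chioma:5, Farah:9/2, Fay:1, Grace:18, Mona:13, Nora:7, Priya:15, Tara:7/2, Veda:9/2, Vera:0.
Grace has the largest value, 18, making it the main broker — the node through which the most shortest paths run.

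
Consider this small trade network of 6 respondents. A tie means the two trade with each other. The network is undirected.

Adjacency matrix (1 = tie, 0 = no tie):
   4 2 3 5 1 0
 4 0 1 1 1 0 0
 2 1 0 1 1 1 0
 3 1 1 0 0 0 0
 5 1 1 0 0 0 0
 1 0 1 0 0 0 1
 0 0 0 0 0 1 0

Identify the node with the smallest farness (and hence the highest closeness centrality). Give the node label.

Farness (sum of distances to all others) for each node — 0:12, 1:8, 2:6, 3:9, 4:8, 5:9.
The smallest farness is 6, for 2, so 2 has the highest closeness.

2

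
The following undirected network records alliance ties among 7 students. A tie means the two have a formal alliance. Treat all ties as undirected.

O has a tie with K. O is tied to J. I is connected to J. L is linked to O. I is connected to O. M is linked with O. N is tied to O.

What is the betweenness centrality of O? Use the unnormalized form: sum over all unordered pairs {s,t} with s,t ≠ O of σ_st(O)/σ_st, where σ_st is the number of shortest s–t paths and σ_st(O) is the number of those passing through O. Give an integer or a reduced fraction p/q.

14

Pairs whose geodesics pass through O — J–L: 1; J–N: 1; J–K: 1; J–M: 1; I–L: 1; I–N: 1; I–K: 1; I–M: 1; L–N: 1; L–K: 1; L–M: 1; N–K: 1; N–M: 1; K–M: 1.
All other pairs contribute 0.
Summing the contributions gives betweenness(O) = 14.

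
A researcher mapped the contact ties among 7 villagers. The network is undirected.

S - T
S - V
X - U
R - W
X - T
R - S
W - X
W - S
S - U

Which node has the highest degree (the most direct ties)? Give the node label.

Degrees — R:2, S:5, T:2, U:2, V:1, W:3, X:3.
The maximum is 5, attained only by S.

S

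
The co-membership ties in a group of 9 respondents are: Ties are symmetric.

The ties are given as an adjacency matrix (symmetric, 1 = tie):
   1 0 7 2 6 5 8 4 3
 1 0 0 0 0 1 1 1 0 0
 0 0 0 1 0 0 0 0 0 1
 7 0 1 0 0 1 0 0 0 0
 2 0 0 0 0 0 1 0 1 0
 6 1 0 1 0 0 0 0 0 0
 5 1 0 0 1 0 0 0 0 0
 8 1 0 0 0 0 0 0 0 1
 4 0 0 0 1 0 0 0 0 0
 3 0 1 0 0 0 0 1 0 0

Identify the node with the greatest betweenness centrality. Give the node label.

Unnormalized betweenness of each node: 0:2, 1:17, 2:7, 3:7/2, 4:0, 5:12, 6:13/2, 7:7/2, 8:13/2.
1 has the largest value, 17, making it the main broker — the node through which the most shortest paths run.

1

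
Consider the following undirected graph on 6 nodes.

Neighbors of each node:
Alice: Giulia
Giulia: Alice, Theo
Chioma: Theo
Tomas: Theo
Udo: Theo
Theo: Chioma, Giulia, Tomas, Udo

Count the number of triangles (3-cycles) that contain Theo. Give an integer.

Theo's neighbors are Chioma, Giulia, Tomas, and Udo, but none of them are tied to each other, so no triangle contains Theo.

0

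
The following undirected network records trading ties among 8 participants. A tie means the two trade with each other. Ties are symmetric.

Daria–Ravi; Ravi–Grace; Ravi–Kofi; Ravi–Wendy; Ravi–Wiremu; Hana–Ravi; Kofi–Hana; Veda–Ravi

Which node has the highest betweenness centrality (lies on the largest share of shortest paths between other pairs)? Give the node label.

Ravi

Unnormalized betweenness of each node: Daria:0, Grace:0, Hana:0, Kofi:0, Ravi:20, Veda:0, Wendy:0, Wiremu:0.
Ravi has the largest value, 20, making it the main broker — the node through which the most shortest paths run.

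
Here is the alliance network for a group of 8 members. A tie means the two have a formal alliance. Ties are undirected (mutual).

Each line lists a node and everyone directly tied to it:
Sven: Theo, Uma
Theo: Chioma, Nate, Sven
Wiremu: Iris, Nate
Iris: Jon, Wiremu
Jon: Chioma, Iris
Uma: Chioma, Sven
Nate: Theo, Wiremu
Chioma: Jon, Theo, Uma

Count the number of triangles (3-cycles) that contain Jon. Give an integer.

0

Jon's neighbors are Chioma and Iris, but none of them are tied to each other, so no triangle contains Jon.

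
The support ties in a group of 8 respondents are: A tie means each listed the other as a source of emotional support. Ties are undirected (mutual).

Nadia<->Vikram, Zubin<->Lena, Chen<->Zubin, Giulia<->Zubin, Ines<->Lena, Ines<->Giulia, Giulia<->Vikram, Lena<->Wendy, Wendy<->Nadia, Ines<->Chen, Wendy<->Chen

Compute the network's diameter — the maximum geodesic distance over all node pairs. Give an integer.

3

Eccentricity of each node (its greatest distance to any other): Chen:3, Giulia:3, Ines:3, Lena:3, Nadia:3, Vikram:3, Wendy:3, Zubin:3.
The maximum eccentricity is 3, realized for instance by the pair Vikram–Lena via Vikram – Nadia – Wendy – Lena. So the diameter is 3.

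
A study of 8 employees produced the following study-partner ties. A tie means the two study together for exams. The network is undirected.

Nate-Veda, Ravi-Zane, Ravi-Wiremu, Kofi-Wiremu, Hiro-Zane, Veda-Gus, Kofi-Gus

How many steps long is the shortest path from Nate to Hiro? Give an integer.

One shortest route is Nate – Veda – Gus – Kofi – Wiremu – Ravi – Zane – Hiro, which uses 7 edges, and at distance 6 from Nate we only reach {Zane}, which does not include Hiro. So d(Nate,Hiro) = 7.

7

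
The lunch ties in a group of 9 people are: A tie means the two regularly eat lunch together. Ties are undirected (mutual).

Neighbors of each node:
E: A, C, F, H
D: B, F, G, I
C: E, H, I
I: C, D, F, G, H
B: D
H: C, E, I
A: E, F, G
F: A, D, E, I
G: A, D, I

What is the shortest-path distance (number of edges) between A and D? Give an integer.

One shortest route is A – G – D, which uses 2 edges, and A and D are not directly tied, so nothing shorter exists. So d(A,D) = 2.

2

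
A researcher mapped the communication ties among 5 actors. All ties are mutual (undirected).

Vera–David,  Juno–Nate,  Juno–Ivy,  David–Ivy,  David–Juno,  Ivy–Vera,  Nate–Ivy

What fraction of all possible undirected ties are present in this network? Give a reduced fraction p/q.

There are 7 edges and 5 nodes, so the maximum possible is C(5,2) = 10.
Density = 7/10.

7/10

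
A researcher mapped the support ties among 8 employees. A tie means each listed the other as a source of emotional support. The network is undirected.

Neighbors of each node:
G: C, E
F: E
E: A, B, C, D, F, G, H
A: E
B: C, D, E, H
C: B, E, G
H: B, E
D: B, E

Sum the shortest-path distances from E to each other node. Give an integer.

Distances from E: A:1, B:1, C:1, D:1, F:1, G:1, H:1.
Sum = 1 + 1 + 1 + 1 + 1 + 1 + 1 = 7.

7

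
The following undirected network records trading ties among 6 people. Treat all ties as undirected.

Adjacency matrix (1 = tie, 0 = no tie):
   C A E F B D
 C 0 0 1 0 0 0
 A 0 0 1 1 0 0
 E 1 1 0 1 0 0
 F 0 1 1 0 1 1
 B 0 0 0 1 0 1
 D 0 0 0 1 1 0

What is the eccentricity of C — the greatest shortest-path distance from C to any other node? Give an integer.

Distances from C: A:2, B:3, D:3, E:1, F:2.
The largest is 3 (to B and D), so the eccentricity of C is 3.

3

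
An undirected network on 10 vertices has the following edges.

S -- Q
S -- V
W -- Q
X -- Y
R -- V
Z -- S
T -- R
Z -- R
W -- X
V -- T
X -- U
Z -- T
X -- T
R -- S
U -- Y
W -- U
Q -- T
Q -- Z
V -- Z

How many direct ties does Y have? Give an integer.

2

Y is directly tied to U and X. That is 2 neighbors, so the degree of Y is 2.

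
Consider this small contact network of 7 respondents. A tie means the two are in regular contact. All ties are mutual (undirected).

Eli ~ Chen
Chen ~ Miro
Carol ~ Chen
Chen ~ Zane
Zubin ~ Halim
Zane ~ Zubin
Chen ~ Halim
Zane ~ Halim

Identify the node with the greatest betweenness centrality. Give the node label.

Chen

Unnormalized betweenness of each node: Carol:0, Chen:12, Eli:0, Halim:2, Miro:0, Zane:2, Zubin:0.
Chen has the largest value, 12, making it the main broker — the node through which the most shortest paths run.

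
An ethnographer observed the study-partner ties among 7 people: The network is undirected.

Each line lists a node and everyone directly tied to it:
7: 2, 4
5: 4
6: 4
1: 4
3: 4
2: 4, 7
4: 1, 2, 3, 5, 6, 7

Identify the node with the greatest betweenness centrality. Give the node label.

Unnormalized betweenness of each node: 1:0, 2:0, 3:0, 4:14, 5:0, 6:0, 7:0.
4 has the largest value, 14, making it the main broker — the node through which the most shortest paths run.

4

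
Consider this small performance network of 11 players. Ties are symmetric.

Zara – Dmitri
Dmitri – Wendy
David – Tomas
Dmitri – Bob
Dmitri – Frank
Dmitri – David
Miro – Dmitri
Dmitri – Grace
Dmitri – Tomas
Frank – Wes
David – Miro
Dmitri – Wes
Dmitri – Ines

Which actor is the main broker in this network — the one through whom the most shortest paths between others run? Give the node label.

Unnormalized betweenness of each node: Bob:0, David:1/2, Dmitri:83/2, Frank:0, Grace:0, Ines:0, Miro:0, Tomas:0, Wendy:0, Wes:0, Zara:0.
Dmitri has the largest value, 83/2, making it the main broker — the node through which the most shortest paths run.

Dmitri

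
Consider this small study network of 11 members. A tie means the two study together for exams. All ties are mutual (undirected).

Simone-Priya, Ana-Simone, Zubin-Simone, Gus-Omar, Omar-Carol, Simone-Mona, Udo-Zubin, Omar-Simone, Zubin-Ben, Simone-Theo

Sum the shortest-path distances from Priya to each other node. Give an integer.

Distances from Priya: Ana:2, Ben:3, Carol:3, Gus:3, Mona:2, Omar:2, Simone:1, Theo:2, Udo:3, Zubin:2.
Sum = 2 + 3 + 3 + 3 + 2 + 2 + 1 + 2 + 3 + 2 = 23.

23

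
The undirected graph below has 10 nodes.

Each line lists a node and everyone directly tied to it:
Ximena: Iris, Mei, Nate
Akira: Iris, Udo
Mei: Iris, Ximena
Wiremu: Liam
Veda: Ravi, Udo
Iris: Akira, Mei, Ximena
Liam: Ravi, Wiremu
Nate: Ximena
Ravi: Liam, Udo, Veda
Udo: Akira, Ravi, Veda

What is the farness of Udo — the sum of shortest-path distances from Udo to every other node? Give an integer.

Distances from Udo: Akira:1, Iris:2, Liam:2, Mei:3, Nate:4, Ravi:1, Veda:1, Wiremu:3, Ximena:3.
Sum = 1 + 2 + 2 + 3 + 4 + 1 + 1 + 3 + 3 = 20.

20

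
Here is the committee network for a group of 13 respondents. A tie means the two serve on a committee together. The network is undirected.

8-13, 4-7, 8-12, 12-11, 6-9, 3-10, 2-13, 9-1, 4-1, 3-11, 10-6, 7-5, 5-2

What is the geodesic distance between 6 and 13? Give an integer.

One shortest route is 6 – 10 – 3 – 11 – 12 – 8 – 13, which uses 6 edges, and at distance 5 from 6 we only reach {5, 8}, which does not include 13. So d(6,13) = 6.

6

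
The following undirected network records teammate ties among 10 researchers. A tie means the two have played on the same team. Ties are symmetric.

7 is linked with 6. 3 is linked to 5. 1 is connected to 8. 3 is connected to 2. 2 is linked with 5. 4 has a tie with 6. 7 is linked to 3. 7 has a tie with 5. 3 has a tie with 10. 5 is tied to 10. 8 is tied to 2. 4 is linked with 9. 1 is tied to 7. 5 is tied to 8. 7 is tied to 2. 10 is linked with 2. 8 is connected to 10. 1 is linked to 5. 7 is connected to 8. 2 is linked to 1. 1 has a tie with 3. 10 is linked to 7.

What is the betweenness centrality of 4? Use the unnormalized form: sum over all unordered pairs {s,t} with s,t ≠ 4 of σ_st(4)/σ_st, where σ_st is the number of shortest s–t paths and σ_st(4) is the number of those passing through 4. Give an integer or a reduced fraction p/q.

Pairs whose geodesics pass through 4 — 1–9: 1; 7–9: 1; 5–9: 1; 8–9: 1; 2–9: 1; 10–9: 1; 3–9: 1; 9–6: 1.
All other pairs contribute 0.
Summing the contributions gives betweenness(4) = 8.

8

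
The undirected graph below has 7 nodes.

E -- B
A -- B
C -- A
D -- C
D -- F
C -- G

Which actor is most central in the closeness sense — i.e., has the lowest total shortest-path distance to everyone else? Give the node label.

C

Farness (sum of distances to all others) for each node — A:11, B:14, C:10, D:13, E:19, F:18, G:15.
The smallest farness is 10, for C, so C has the highest closeness.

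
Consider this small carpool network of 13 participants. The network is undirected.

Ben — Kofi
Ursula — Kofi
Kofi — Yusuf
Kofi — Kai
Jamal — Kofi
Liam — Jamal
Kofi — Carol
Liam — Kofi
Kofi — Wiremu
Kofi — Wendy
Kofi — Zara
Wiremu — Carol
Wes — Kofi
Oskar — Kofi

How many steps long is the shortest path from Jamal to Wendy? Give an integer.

2

One shortest route is Jamal – Kofi – Wendy, which uses 2 edges, and Jamal and Wendy are not directly tied, so nothing shorter exists. So d(Jamal,Wendy) = 2.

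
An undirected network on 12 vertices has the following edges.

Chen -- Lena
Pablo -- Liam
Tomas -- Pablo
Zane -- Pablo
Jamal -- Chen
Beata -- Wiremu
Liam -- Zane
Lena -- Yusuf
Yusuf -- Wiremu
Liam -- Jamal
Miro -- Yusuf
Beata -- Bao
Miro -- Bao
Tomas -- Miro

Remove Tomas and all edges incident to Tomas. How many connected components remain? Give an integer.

1

Tomas's neighbors (Miro and Pablo) remain reachable from one another through other ties, so the rest of the network stays in one piece.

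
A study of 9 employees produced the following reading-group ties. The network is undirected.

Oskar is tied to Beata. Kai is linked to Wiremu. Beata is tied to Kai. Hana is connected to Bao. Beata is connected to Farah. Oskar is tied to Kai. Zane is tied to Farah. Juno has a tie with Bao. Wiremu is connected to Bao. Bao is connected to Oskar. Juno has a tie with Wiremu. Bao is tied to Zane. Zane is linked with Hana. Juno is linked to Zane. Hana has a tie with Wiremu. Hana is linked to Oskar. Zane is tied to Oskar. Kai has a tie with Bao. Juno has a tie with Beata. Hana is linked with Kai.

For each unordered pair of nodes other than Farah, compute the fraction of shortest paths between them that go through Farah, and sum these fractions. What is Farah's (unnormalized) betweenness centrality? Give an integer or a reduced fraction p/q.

Pairs whose geodesics pass through Farah — Beata–Zane: 1/3.
All other pairs contribute 0.
Summing the contributions gives betweenness(Farah) = 1/3.

1/3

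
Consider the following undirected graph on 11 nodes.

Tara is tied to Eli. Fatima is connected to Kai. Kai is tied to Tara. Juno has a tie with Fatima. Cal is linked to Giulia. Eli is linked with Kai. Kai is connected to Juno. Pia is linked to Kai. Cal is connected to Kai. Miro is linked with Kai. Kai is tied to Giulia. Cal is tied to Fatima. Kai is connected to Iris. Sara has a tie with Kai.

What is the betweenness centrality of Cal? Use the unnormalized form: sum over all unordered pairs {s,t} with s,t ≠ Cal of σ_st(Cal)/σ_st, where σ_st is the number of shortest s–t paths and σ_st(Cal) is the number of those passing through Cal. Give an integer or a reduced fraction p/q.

Pairs whose geodesics pass through Cal — Giulia–Fatima: 1/2.
All other pairs contribute 0.
Summing the contributions gives betweenness(Cal) = 1/2.

1/2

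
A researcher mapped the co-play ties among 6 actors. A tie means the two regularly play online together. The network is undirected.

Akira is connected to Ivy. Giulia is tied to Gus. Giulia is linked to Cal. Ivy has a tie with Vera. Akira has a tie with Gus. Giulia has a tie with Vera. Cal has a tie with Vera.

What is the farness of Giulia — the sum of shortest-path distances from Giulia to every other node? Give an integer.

Distances from Giulia: Akira:2, Cal:1, Gus:1, Ivy:2, Vera:1.
Sum = 2 + 1 + 1 + 2 + 1 = 7.

7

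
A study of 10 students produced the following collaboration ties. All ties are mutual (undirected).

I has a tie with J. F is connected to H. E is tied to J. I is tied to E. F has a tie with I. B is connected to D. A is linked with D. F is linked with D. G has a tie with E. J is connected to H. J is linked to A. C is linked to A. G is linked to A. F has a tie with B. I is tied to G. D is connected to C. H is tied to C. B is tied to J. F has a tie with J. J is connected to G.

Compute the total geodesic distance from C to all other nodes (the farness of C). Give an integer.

17

Distances from C: A:1, B:2, D:1, E:3, F:2, G:2, H:1, I:3, J:2.
Sum = 1 + 2 + 1 + 3 + 2 + 2 + 1 + 3 + 2 = 17.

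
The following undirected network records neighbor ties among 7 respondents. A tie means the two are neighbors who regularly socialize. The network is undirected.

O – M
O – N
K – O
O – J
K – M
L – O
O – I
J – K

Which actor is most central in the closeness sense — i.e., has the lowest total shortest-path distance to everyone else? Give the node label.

Farness (sum of distances to all others) for each node — I:11, J:10, K:9, L:11, M:10, N:11, O:6.
The smallest farness is 6, for O, so O has the highest closeness.

O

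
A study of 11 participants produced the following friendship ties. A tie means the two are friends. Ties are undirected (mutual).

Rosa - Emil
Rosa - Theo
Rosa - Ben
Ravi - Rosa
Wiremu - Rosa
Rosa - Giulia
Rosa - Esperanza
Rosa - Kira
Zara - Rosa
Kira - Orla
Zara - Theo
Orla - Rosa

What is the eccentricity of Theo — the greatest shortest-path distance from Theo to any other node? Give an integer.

2

Distances from Theo: Ben:2, Emil:2, Esperanza:2, Giulia:2, Kira:2, Orla:2, Ravi:2, Rosa:1, Wiremu:2, Zara:1.
The largest is 2 (to Ravi, Wiremu, Emil, Esperanza, Giulia, Kira, Ben, and Orla), so the eccentricity of Theo is 2.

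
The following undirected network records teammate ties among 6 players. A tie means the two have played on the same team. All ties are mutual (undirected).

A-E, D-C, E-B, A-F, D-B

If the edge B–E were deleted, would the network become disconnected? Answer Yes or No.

Without the B–E edge there is no alternate route between B and E, so the network disconnects. It is a bridge.

Yes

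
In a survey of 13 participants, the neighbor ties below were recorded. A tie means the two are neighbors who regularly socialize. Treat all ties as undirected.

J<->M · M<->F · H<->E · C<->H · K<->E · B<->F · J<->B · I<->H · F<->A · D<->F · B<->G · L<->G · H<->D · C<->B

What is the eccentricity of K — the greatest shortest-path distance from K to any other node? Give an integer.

Distances from K: A:5, B:4, C:3, D:3, E:1, F:4, G:5, H:2, I:3, J:5, L:6, M:5.
The largest is 6 (to L), so the eccentricity of K is 6.

6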